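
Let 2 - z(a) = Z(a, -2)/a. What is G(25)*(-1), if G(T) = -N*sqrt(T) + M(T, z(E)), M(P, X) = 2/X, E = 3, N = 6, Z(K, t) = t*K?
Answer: 59/2 ≈ 29.500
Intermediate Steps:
Z(K, t) = K*t
z(a) = 4 (z(a) = 2 - a*(-2)/a = 2 - (-2*a)/a = 2 - 1*(-2) = 2 + 2 = 4)
G(T) = 1/2 - 6*sqrt(T) (G(T) = -6*sqrt(T) + 2/4 = -6*sqrt(T) + 2*(1/4) = -6*sqrt(T) + 1/2 = 1/2 - 6*sqrt(T))
G(25)*(-1) = (1/2 - 6*sqrt(25))*(-1) = (1/2 - 6*5)*(-1) = (1/2 - 30)*(-1) = -59/2*(-1) = 59/2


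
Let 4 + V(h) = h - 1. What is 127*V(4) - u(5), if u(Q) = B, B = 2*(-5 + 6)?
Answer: -129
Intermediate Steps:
V(h) = -5 + h (V(h) = -4 + (h - 1) = -4 + (-1 + h) = -5 + h)
B = 2 (B = 2*1 = 2)
u(Q) = 2
127*V(4) - u(5) = 127*(-5 + 4) - 1*2 = 127*(-1) - 2 = -127 - 2 = -129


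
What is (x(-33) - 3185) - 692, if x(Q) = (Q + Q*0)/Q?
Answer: -3876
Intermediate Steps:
x(Q) = 1 (x(Q) = (Q + 0)/Q = Q/Q = 1)
(x(-33) - 3185) - 692 = (1 - 3185) - 692 = -3184 - 692 = -3876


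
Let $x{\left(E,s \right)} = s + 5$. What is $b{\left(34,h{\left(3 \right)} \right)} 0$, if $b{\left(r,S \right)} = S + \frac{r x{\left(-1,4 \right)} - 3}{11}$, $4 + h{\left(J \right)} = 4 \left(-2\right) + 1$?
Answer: $0$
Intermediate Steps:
$x{\left(E,s \right)} = 5 + s$
$h{\left(J \right)} = -11$ ($h{\left(J \right)} = -4 + \left(4 \left(-2\right) + 1\right) = -4 + \left(-8 + 1\right) = -4 - 7 = -11$)
$b{\left(r,S \right)} = - \frac{3}{11} + S + \frac{9 r}{11}$ ($b{\left(r,S \right)} = S + \frac{r \left(5 + 4\right) - 3}{11} = S + \left(r 9 - 3\right) \frac{1}{11} = S + \left(9 r - 3\right) \frac{1}{11} = S + \left(-3 + 9 r\right) \frac{1}{11} = S + \left(- \frac{3}{11} + \frac{9 r}{11}\right) = - \frac{3}{11} + S + \frac{9 r}{11}$)
$b{\left(34,h{\left(3 \right)} \right)} 0 = \left(- \frac{3}{11} - 11 + \frac{9}{11} \cdot 34\right) 0 = \left(- \frac{3}{11} - 11 + \frac{306}{11}\right) 0 = \frac{182}{11} \cdot 0 = 0$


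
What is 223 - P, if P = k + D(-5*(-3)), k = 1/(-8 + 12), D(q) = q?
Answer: 831/4 ≈ 207.75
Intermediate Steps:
k = 1/4 ≈ 0.25000
P = 61/4 (P = 1/4 - 5*(-3) = 1/4 + 15 = 61/4 ≈ 15.250)
223 - P = 223 - 1*61/4 = 223 - 61/4 = 831/4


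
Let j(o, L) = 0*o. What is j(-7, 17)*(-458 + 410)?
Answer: 0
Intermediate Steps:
j(o, L) = 0
j(-7, 17)*(-458 + 410) = 0*(-458 + 410) = 0*(-48) = 0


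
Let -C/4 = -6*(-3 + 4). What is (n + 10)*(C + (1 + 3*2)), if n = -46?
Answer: -1116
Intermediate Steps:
C = 24 (C = -(-24)*(-3 + 4) = -(-24) = -4*(-6) = 24)
(n + 10)*(C + (1 + 3*2)) = (-46 + 10)*(24 + (1 + 3*2)) = -36*(24 + (1 + 6)) = -36*(24 + 7) = -36*31 = -1116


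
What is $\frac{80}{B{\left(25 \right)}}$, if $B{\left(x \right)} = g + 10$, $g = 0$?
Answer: $8$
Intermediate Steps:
$B{\left(x \right)} = 10$ ($B{\left(x \right)} = 0 + 10 = 10$)
$\frac{80}{B{\left(25 \right)}} = \frac{80}{10} = 80 \cdot \frac{1}{10} = 8$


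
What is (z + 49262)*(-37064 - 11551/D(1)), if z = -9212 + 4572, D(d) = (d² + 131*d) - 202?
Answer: -57627728919/35 ≈ -1.6465e+9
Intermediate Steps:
D(d) = -202 + d² + 131*d
z = -4640
(z + 49262)*(-37064 - 11551/D(1)) = (-4640 + 49262)*(-37064 - 11551/(-202 + 1² + 131*1)) = 44622*(-37064 - 11551/(-202 + 1 + 131)) = 44622*(-37064 - 11551/(-70)) = 44622*(-37064 - 11551*(-1/70)) = 44622*(-37064 + 11551/70) = 44622*(-2582929/70) = -57627728919/35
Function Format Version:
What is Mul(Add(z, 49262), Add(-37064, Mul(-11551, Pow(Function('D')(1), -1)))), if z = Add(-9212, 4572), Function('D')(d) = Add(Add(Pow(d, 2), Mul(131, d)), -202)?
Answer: Rational(-57627728919, 35) ≈ -1.6465e+9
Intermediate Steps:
Function('D')(d) = Add(-202, Pow(d, 2), Mul(131, d))
z = -4640
Mul(Add(z, 49262), Add(-37064, Mul(-11551, Pow(Function('D')(1), -1)))) = Mul(Add(-4640, 49262), Add(-37064, Mul(-11551, Pow(Add(-202, Pow(1, 2), Mul(131, 1)), -1)))) = Mul(44622, Add(-37064, Mul(-11551, Pow(Add(-202, 1, 131), -1)))) = Mul(44622, Add(-37064, Mul(-11551, Pow(-70, -1)))) = Mul(44622, Add(-37064, Mul(-11551, Rational(-1, 70)))) = Mul(44622, Add(-37064, Rational(11551, 70))) = Mul(44622, Rational(-2582929, 70)) = Rational(-57627728919, 35)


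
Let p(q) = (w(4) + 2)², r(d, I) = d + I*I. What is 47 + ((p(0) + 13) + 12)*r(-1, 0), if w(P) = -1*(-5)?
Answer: -27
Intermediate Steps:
r(d, I) = d + I²
w(P) = 5
p(q) = 49 (p(q) = (5 + 2)² = 7² = 49)
47 + ((p(0) + 13) + 12)*r(-1, 0) = 47 + ((49 + 13) + 12)*(-1 + 0²) = 47 + (62 + 12)*(-1 + 0) = 47 + 74*(-1) = 47 - 74 = -27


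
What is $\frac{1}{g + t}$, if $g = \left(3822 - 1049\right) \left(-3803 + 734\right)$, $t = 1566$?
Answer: $- \frac{1}{8508771} \approx -1.1753 \cdot 10^{-7}$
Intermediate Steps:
$g = -8510337$ ($g = 2773 \left(-3069\right) = -8510337$)
$\frac{1}{g + t} = \frac{1}{-8510337 + 1566} = \frac{1}{-8508771} = - \frac{1}{8508771}$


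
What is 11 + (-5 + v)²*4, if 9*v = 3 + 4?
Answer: 6667/81 ≈ 82.309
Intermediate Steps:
v = 7/9 (v = (3 + 4)/9 = (⅑)*7 = 7/9 ≈ 0.77778)
11 + (-5 + v)²*4 = 11 + (-5 + 7/9)²*4 = 11 + (-38/9)²*4 = 11 + (1444/81)*4 = 11 + 5776/81 = 6667/81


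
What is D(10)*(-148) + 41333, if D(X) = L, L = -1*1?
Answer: 41481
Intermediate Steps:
L = -1
D(X) = -1
D(10)*(-148) + 41333 = -1*(-148) + 41333 = 148 + 41333 = 41481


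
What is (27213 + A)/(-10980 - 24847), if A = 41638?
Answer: -68851/35827 ≈ -1.9218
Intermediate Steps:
(27213 + A)/(-10980 - 24847) = (27213 + 41638)/(-10980 - 24847) = 68851/(-35827) = 68851*(-1/35827) = -68851/35827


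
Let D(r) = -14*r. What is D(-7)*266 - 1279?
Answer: 24789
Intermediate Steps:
D(-7)*266 - 1279 = -14*(-7)*266 - 1279 = 98*266 - 1279 = 26068 - 1279 = 24789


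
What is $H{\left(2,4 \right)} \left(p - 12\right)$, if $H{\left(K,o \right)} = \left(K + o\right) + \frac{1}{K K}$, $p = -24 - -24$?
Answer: $-75$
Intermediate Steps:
$p = 0$ ($p = -24 + 24 = 0$)
$H{\left(K,o \right)} = K + o + \frac{1}{K^{2}}$ ($H{\left(K,o \right)} = \left(K + o\right) + \frac{1}{K^{2}} = K + o + \frac{1}{K^{2}}$)
$H{\left(2,4 \right)} \left(p - 12\right) = \left(2 + 4 + \frac{1}{4}\right) \left(0 - 12\right) = \left(2 + 4 + \frac{1}{4}\right) \left(-12\right) = \frac{25}{4} \left(-12\right) = -75$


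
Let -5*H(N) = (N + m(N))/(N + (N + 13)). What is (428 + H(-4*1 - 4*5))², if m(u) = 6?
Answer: 5607313924/30625 ≈ 1.8310e+5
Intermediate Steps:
H(N) = -(6 + N)/(5*(13 + 2*N)) (H(N) = -(N + 6)/(5*(N + (N + 13))) = -(6 + N)/(5*(N + (13 + N))) = -(6 + N)/(5*(13 + 2*N)))
(428 + H(-4*1 - 4*5))² = (428 + (-6 - (-4*1 - 4*5))/(5*(13 + 2*(-4*1 - 4*5))))² = (428 + (-6 - (-4 - 20))/(5*(13 + 2*(-4 - 20))))² = (428 + (-6 - 1*(-24))/(5*(13 + 2*(-24))))² = (428 + (-6 + 24)/(5*(13 - 48)))² = (428 + (⅕)*18/(-35))² = (428 + (⅕)*(-1/35)*18)² = (428 - 18/175)² = (74882/175)² = 5607313924/30625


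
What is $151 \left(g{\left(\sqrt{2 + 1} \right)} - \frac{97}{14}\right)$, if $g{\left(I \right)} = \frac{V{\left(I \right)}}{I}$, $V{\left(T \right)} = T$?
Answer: $- \frac{12533}{14} \approx -895.21$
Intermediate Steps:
$g{\left(I \right)} = 1$ ($g{\left(I \right)} = \frac{I}{I} = 1$)
$151 \left(g{\left(\sqrt{2 + 1} \right)} - \frac{97}{14}\right) = 151 \left(1 - \frac{97}{14}\right) = 151 \left(- \frac{83}{14}\right) = - \frac{12533}{14}$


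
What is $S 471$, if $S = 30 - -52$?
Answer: $38622$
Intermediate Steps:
$S = 82$ ($S = 30 + 52 = 82$)
$S 471 = 82 \cdot 471 = 38622$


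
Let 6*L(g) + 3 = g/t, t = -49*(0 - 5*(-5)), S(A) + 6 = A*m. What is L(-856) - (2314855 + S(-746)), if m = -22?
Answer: -17134771169/7350 ≈ -2.3313e+6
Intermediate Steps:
S(A) = -6 - 22*A (S(A) = -6 + A*(-22) = -6 - 22*A)
t = -1225 (t = -49*(0 + 25) = -49*25 = -1225)
L(g) = -½ - g/7350 (L(g) = -½ + (g/(-1225))/6 = -½ + (g*(-1/1225))/6 = -½ + (-g/1225)/6 = -½ - g/7350)
L(-856) - (2314855 + S(-746)) = (-½ - 1/7350*(-856)) - (2314855 + (-6 - 22*(-746))) = (-½ + 428/3675) - (2314855 + (-6 + 16412)) = -2819/7350 - (2314855 + 16406) = -2819/7350 - 1*2331261 = -2819/7350 - 2331261 = -17134771169/7350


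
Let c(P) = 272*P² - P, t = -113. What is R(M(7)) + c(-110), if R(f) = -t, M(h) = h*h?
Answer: 3291423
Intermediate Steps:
M(h) = h²
c(P) = -P + 272*P²
R(f) = 113 (R(f) = -1*(-113) = 113)
R(M(7)) + c(-110) = 113 - 110*(-1 + 272*(-110)) = 113 - 110*(-1 - 29920) = 113 - 110*(-29921) = 113 + 3291310 = 3291423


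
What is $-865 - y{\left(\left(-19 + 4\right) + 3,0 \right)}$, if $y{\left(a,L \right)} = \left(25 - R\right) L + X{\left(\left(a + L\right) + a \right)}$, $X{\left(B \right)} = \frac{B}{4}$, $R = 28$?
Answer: $-859$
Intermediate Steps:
$X{\left(B \right)} = \frac{B}{4}$ ($X{\left(B \right)} = B \frac{1}{4} = \frac{B}{4}$)
$y{\left(a,L \right)} = \frac{a}{2} - \frac{11 L}{4}$ ($y{\left(a,L \right)} = \left(25 - 28\right) L + \frac{\left(a + L\right) + a}{4} = \left(25 - 28\right) L + \frac{\left(L + a\right) + a}{4} = - 3 L + \frac{L + 2 a}{4} = - 3 L + \left(\frac{a}{2} + \frac{L}{4}\right) = \frac{a}{2} - \frac{11 L}{4}$)
$-865 - y{\left(\left(-19 + 4\right) + 3,0 \right)} = -865 - \left(\frac{\left(-19 + 4\right) + 3}{2} - 0\right) = -865 - \left(\frac{-15 + 3}{2} + 0\right) = -865 - \left(\frac{1}{2} \left(-12\right) + 0\right) = -865 - \left(-6 + 0\right) = -865 - -6 = -865 + 6 = -859$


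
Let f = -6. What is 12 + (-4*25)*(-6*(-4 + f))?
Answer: -5988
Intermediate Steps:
12 + (-4*25)*(-6*(-4 + f)) = 12 + (-4*25)*(-6*(-4 - 6)) = 12 - (-600)*(-10) = 12 - 100*60 = 12 - 6000 = -5988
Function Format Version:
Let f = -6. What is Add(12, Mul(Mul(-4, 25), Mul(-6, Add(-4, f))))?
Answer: -5988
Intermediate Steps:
Add(12, Mul(Mul(-4, 25), Mul(-6, Add(-4, f)))) = Add(12, Mul(Mul(-4, 25), Mul(-6, Add(-4, -6)))) = Add(12, Mul(-100, Mul(-6, -10))) = Add(12, Mul(-100, 60)) = Add(12, -6000) = -5988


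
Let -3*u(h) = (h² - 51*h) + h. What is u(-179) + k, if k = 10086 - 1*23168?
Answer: -80237/3 ≈ -26746.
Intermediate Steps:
k = -13082 (k = 10086 - 23168 = -13082)
u(h) = -h²/3 + 50*h/3 (u(h) = -((h² - 51*h) + h)/3 = -(h² - 50*h)/3 = -h²/3 + 50*h/3)
u(-179) + k = (⅓)*(-179)*(50 - 1*(-179)) - 13082 = (⅓)*(-179)*(50 + 179) - 13082 = (⅓)*(-179)*229 - 13082 = -40991/3 - 13082 = -80237/3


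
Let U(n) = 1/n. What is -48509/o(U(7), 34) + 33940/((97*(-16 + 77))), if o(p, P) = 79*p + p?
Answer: -2006479071/473360 ≈ -4238.8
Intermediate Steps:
o(p, P) = 80*p
-48509/o(U(7), 34) + 33940/((97*(-16 + 77))) = -48509/(80/7) + 33940/((97*(-16 + 77))) = -48509/(80*(⅐)) + 33940/((97*61)) = -48509/80/7 + 33940/5917 = -48509*7/80 + 33940*(1/5917) = -339563/80 + 33940/5917 = -2006479071/473360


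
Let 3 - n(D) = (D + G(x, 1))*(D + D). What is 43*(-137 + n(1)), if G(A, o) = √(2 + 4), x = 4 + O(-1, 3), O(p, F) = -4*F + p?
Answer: -5848 - 86*√6 ≈ -6058.7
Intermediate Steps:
O(p, F) = p - 4*F
x = -9 (x = 4 + (-1 - 4*3) = 4 + (-1 - 12) = 4 - 13 = -9)
G(A, o) = √6
n(D) = 3 - 2*D*(D + √6) (n(D) = 3 - (D + √6)*(D + D) = 3 - (D + √6)*2*D = 3 - 2*D*(D + √6))
43*(-137 + n(1)) = 43*(-137 + (3 - 2*1² - 2*1*√6)) = 43*(-137 + (3 - 2*1 - 2*√6)) = 43*(-137 + (3 - 2 - 2*√6)) = 43*(-137 + (1 - 2*√6)) = 43*(-136 - 2*√6) = -5848 - 86*√6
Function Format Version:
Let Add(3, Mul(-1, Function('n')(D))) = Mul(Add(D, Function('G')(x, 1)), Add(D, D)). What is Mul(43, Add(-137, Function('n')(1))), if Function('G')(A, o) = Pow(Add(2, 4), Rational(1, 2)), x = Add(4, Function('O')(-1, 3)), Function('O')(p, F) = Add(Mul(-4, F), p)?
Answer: Add(-5848, Mul(-86, Pow(6, Rational(1, 2)))) ≈ -6058.7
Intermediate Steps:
Function('O')(p, F) = Add(p, Mul(-4, F))
x = -9 (x = Add(4, Add(-1, Mul(-4, 3))) = Add(4, Add(-1, -12)) = Add(4, -13) = -9)
Function('G')(A, o) = Pow(6, Rational(1, 2))
Function('n')(D) = Add(3, Mul(-2, D, Add(D, Pow(6, Rational(1, 2))))) (Function('n')(D) = Add(3, Mul(-1, Mul(Add(D, Pow(6, Rational(1, 2))), Add(D, D)))) = Add(3, Mul(-1, Mul(Add(D, Pow(6, Rational(1, 2))), Mul(2, D)))) = Add(3, Mul(-1, Mul(2, D, Add(D, Pow(6, Rational(1, 2)))))) = Add(3, Mul(-2, D, Add(D, Pow(6, Rational(1, 2))))))
Mul(43, Add(-137, Function('n')(1))) = Mul(43, Add(-137, Add(3, Mul(-2, Pow(1, 2)), Mul(-2, 1, Pow(6, Rational(1, 2)))))) = Mul(43, Add(-137, Add(3, Mul(-2, 1), Mul(-2, Pow(6, Rational(1, 2)))))) = Mul(43, Add(-137, Add(3, -2, Mul(-2, Pow(6, Rational(1, 2)))))) = Mul(43, Add(-137, Add(1, Mul(-2, Pow(6, Rational(1, 2)))))) = Mul(43, Add(-136, Mul(-2, Pow(6, Rational(1, 2))))) = Add(-5848, Mul(-86, Pow(6, Rational(1, 2))))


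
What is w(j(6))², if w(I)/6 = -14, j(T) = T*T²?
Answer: 7056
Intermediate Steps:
j(T) = T³
w(I) = -84 (w(I) = 6*(-14) = -84)
w(j(6))² = (-84)² = 7056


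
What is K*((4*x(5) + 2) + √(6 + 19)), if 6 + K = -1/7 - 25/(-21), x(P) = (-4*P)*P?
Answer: 13624/7 ≈ 1946.3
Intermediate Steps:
x(P) = -4*P²
K = -104/21 (K = -6 + (-1/7 - 25/(-21)) = -6 + (-1*⅐ - 25*(-1/21)) = -6 + (-⅐ + 25/21) = -6 + 22/21 = -104/21 ≈ -4.9524)
K*((4*x(5) + 2) + √(6 + 19)) = -104*((4*(-4*5²) + 2) + √(6 + 19))/21 = -104*((4*(-4*25) + 2) + √25)/21 = -104*((4*(-100) + 2) + 5)/21 = -104*((-400 + 2) + 5)/21 = -104*(-398 + 5)/21 = -104/21*(-393) = 13624/7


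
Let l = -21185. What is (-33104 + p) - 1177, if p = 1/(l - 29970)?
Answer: -1753644556/51155 ≈ -34281.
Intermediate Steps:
p = -1/51155 (p = 1/(-21185 - 29970) = 1/(-51155) = -1/51155 ≈ -1.9548e-5)
(-33104 + p) - 1177 = (-33104 - 1/51155) - 1177 = -1693435121/51155 - 1177 = -1753644556/51155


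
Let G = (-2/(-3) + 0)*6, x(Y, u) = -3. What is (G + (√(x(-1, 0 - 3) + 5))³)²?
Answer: 24 + 16*√2 ≈ 46.627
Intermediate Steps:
G = 4 (G = (-2*(-⅓) + 0)*6 = (⅔ + 0)*6 = (⅔)*6 = 4)
(G + (√(x(-1, 0 - 3) + 5))³)² = (4 + (√(-3 + 5))³)² = (4 + (√2)³)² = (4 + 2*√2)²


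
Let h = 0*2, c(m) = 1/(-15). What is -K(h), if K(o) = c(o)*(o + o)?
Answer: 0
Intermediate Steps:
c(m) = -1/15
h = 0
K(o) = -2*o/15 (K(o) = -(o + o)/15 = -2*o/15)
-K(h) = -(-2)*0/15 = -1*0 = 0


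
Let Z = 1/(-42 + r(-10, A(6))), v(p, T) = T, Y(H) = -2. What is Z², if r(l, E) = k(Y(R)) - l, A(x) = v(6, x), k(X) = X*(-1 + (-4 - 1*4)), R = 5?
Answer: 1/196 ≈ 0.0051020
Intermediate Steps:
k(X) = -9*X (k(X) = X*(-1 + (-4 - 4)) = X*(-1 - 8) = X*(-9) = -9*X)
A(x) = x
r(l, E) = 18 - l (r(l, E) = -9*(-2) - l = 18 - l)
Z = -1/14 (Z = 1/(-42 + (18 - 1*(-10))) = 1/(-42 + (18 + 10)) = 1/(-42 + 28) = 1/(-14) = -1/14 ≈ -0.071429)
Z² = (-1/14)² = 1/196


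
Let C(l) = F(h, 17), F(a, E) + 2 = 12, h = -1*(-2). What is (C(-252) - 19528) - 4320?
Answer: -23838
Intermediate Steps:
h = 2
F(a, E) = 10 (F(a, E) = -2 + 12 = 10)
C(l) = 10
(C(-252) - 19528) - 4320 = (10 - 19528) - 4320 = -19518 - 4320 = -23838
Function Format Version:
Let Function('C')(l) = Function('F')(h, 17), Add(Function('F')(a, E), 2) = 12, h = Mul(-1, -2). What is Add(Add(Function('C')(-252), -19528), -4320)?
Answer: -23838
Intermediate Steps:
h = 2
Function('F')(a, E) = 10 (Function('F')(a, E) = Add(-2, 12) = 10)
Function('C')(l) = 10
Add(Add(Function('C')(-252), -19528), -4320) = Add(Add(10, -19528), -4320) = Add(-19518, -4320) = -23838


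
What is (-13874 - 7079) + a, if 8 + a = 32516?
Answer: 11555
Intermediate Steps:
a = 32508 (a = -8 + 32516 = 32508)
(-13874 - 7079) + a = (-13874 - 7079) + 32508 = -20953 + 32508 = 11555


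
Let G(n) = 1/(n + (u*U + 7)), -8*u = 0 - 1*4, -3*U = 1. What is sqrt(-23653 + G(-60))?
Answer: I*sqrt(2406954847)/319 ≈ 153.8*I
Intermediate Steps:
U = -1/3 (U = -1/3*1 = -1/3 ≈ -0.33333)
u = 1/2 (u = -(0 - 1*4)/8 = -(0 - 4)/8 = -1/8*(-4) = 1/2 ≈ 0.50000)
G(n) = 1/(41/6 + n) (G(n) = 1/(n + ((1/2)*(-1/3) + 7)) = 1/(n + (-1/6 + 7)) = 1/(n + 41/6) = 1/(41/6 + n))
sqrt(-23653 + G(-60)) = sqrt(-23653 + 6/(41 + 6*(-60))) = sqrt(-23653 + 6/(41 - 360)) = sqrt(-23653 + 6/(-319)) = sqrt(-23653 + 6*(-1/319)) = sqrt(-23653 - 6/319) = sqrt(-7545313/319) = I*sqrt(2406954847)/319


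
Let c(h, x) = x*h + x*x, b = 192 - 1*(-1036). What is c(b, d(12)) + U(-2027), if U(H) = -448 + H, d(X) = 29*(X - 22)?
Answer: -274495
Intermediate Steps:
d(X) = -638 + 29*X (d(X) = 29*(-22 + X) = -638 + 29*X)
b = 1228 (b = 192 + 1036 = 1228)
c(h, x) = x² + h*x (c(h, x) = h*x + x² = x² + h*x)
c(b, d(12)) + U(-2027) = (-638 + 29*12)*(1228 + (-638 + 29*12)) + (-448 - 2027) = (-638 + 348)*(1228 + (-638 + 348)) - 2475 = -290*(1228 - 290) - 2475 = -290*938 - 2475 = -272020 - 2475 = -274495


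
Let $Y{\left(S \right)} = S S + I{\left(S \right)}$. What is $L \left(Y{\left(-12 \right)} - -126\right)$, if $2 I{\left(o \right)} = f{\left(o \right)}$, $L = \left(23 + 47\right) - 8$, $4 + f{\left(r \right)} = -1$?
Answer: $16585$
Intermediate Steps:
$f{\left(r \right)} = -5$ ($f{\left(r \right)} = -4 - 1 = -5$)
$L = 62$ ($L = 70 - 8 = 62$)
$I{\left(o \right)} = - \frac{5}{2}$ ($I{\left(o \right)} = \frac{1}{2} \left(-5\right) = - \frac{5}{2}$)
$Y{\left(S \right)} = - \frac{5}{2} + S^{2}$ ($Y{\left(S \right)} = S S - \frac{5}{2} = S^{2} - \frac{5}{2} = - \frac{5}{2} + S^{2}$)
$L \left(Y{\left(-12 \right)} - -126\right) = 62 \left(\left(- \frac{5}{2} + \left(-12\right)^{2}\right) - -126\right) = 62 \left(\left(- \frac{5}{2} + 144\right) + 126\right) = 62 \left(\frac{283}{2} + 126\right) = 62 \cdot \frac{535}{2} = 16585$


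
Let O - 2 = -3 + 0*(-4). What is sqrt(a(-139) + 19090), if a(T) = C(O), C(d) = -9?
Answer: sqrt(19081) ≈ 138.13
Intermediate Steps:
O = -1 (O = 2 + (-3 + 0*(-4)) = 2 + (-3 + 0) = 2 - 3 = -1)
a(T) = -9
sqrt(a(-139) + 19090) = sqrt(-9 + 19090) = sqrt(19081)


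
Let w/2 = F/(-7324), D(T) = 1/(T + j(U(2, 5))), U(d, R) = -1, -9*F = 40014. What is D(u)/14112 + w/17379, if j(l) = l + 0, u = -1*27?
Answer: 94062931/1397066944896 ≈ 6.7329e-5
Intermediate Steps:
F = -4446 (F = -1/9*40014 = -4446)
u = -27
j(l) = l
D(T) = 1/(-1 + T) (D(T) = 1/(T - 1) = 1/(-1 + T))
w = 2223/1831 (w = 2*(-4446/(-7324)) = 2*(-4446*(-1/7324)) = 2*(2223/3662) = 2223/1831 ≈ 1.2141)
D(u)/14112 + w/17379 = 1/(-1 - 27*14112) + (2223/1831)/17379 = (1/14112)/(-28) + (2223/1831)*(1/17379) = -1/28*1/14112 + 247/3535661 = -1/395136 + 247/3535661 = 94062931/1397066944896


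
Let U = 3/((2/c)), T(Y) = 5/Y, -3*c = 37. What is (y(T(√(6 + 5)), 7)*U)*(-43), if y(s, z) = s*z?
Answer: 55685*√11/22 ≈ 8394.8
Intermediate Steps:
c = -37/3 (c = -⅓*37 = -37/3 ≈ -12.333)
U = -37/2 (U = 3/((2/(-37/3))) = 3/((2*(-3/37))) = 3/(-6/37) = 3*(-37/6) = -37/2 ≈ -18.500)
(y(T(√(6 + 5)), 7)*U)*(-43) = (((5/(√(6 + 5)))*7)*(-37/2))*(-43) = (((5/(√11))*7)*(-37/2))*(-43) = (((5*(√11/11))*7)*(-37/2))*(-43) = (((5*√11/11)*7)*(-37/2))*(-43) = ((35*√11/11)*(-37/2))*(-43) = -1295*√11/22*(-43) = 55685*√11/22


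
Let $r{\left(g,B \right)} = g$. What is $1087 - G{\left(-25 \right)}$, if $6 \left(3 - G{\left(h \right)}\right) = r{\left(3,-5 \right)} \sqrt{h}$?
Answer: $1084 + \frac{5 i}{2} \approx 1084.0 + 2.5 i$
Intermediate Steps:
$G{\left(h \right)} = 3 - \frac{\sqrt{h}}{2}$ ($G{\left(h \right)} = 3 - \frac{3 \sqrt{h}}{6} = 3 - \frac{\sqrt{h}}{2}$)
$1087 - G{\left(-25 \right)} = 1087 - \left(3 - \frac{\sqrt{-25}}{2}\right) = 1087 - \left(3 - \frac{5 i}{2}\right) = 1084 + \frac{5 i}{2}$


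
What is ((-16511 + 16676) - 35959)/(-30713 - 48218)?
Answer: 35794/78931 ≈ 0.45348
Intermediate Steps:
((-16511 + 16676) - 35959)/(-30713 - 48218) = (165 - 35959)/(-78931) = -35794*(-1/78931) = 35794/78931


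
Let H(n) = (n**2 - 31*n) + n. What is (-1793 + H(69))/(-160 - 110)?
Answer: -449/135 ≈ -3.3259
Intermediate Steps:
H(n) = n**2 - 30*n
(-1793 + H(69))/(-160 - 110) = (-1793 + 69*(-30 + 69))/(-160 - 110) = (-1793 + 69*39)/(-270) = (-1793 + 2691)*(-1/270) = 898*(-1/270) = -449/135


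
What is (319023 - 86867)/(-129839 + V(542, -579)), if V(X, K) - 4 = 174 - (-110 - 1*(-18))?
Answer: -232156/129569 ≈ -1.7918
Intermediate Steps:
V(X, K) = 270 (V(X, K) = 4 + (174 - (-110 - 1*(-18))) = 4 + (174 - (-110 + 18)) = 4 + (174 - 1*(-92)) = 4 + (174 + 92) = 4 + 266 = 270)
(319023 - 86867)/(-129839 + V(542, -579)) = (319023 - 86867)/(-129839 + 270) = 232156/(-129569) = 232156*(-1/129569) = -232156/129569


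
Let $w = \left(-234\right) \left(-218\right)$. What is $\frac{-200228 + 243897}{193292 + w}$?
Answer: $\frac{43669}{244304} \approx 0.17875$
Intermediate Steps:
$w = 51012$
$\frac{-200228 + 243897}{193292 + w} = \frac{-200228 + 243897}{193292 + 51012} = \frac{43669}{244304}$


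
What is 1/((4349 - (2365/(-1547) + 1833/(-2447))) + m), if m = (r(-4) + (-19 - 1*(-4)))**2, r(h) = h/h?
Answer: 3785509/17213761211 ≈ 0.00021991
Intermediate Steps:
r(h) = 1
m = 196 (m = (1 + (-19 - 1*(-4)))**2 = (1 + (-19 + 4))**2 = (1 - 15)**2 = (-14)**2 = 196)
1/((4349 - (2365/(-1547) + 1833/(-2447))) + m) = 1/((4349 - (2365/(-1547) + 1833/(-2447))) + 196) = 1/((4349 - (2365*(-1/1547) + 1833*(-1/2447))) + 196) = 1/((4349 - (-2365/1547 - 1833/2447)) + 196) = 1/((4349 - 1*(-8622806/3785509)) + 196) = 1/((4349 + 8622806/3785509) + 196) = 1/(16471801447/3785509 + 196) = 1/(17213761211/3785509) = 3785509/17213761211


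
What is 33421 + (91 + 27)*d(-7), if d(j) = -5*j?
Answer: 37551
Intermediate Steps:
33421 + (91 + 27)*d(-7) = 33421 + (91 + 27)*(-5*(-7)) = 33421 + 118*35 = 33421 + 4130 = 37551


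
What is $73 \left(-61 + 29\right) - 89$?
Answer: $-2425$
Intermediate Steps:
$73 \left(-61 + 29\right) - 89 = 73 \left(-32\right) - 89 = -2336 - 89 = -2425$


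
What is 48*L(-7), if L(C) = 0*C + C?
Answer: -336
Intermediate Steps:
L(C) = C (L(C) = 0 + C = C)
48*L(-7) = 48*(-7) = -336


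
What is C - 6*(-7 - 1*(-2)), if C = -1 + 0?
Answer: 29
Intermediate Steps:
C = -1
C - 6*(-7 - 1*(-2)) = -1 - 6*(-7 - 1*(-2)) = -1 - 6*(-7 + 2) = -1 - 6*(-5) = -1 + 30 = 29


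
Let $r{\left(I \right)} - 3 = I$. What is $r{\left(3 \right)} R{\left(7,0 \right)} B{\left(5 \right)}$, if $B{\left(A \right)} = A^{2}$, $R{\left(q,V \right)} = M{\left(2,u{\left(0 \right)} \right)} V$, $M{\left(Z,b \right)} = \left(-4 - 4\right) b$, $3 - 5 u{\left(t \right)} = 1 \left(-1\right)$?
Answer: $0$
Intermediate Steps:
$u{\left(t \right)} = \frac{4}{5}$ ($u{\left(t \right)} = \frac{3}{5} - \frac{1 \left(-1\right)}{5} = \frac{3}{5} - - \frac{1}{5} = \frac{3}{5} + \frac{1}{5} = \frac{4}{5}$)
$M{\left(Z,b \right)} = - 8 b$
$r{\left(I \right)} = 3 + I$
$R{\left(q,V \right)} = - \frac{32 V}{5}$ ($R{\left(q,V \right)} = \left(-8\right) \frac{4}{5} V = - \frac{32 V}{5}$)
$r{\left(3 \right)} R{\left(7,0 \right)} B{\left(5 \right)} = \left(3 + 3\right) \left(\left(- \frac{32}{5}\right) 0\right) 5^{2} = 6 \cdot 0 \cdot 25 = 0 \cdot 25 = 0$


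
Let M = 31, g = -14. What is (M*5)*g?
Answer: -2170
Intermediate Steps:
(M*5)*g = (31*5)*(-14) = 155*(-14) = -2170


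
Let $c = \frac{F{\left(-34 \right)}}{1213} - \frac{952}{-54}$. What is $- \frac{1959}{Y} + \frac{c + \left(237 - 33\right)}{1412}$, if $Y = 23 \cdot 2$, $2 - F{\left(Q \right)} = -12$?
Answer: $- \frac{11282361311}{265905369} \approx -42.43$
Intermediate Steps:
$F{\left(Q \right)} = 14$ ($F{\left(Q \right)} = 2 - -12 = 2 + 12 = 14$)
$Y = 46$
$c = \frac{577766}{32751}$ ($c = \frac{14}{1213} - \frac{952}{-54} = 14 \cdot \frac{1}{1213} - - \frac{476}{27} = \frac{14}{1213} + \frac{476}{27} = \frac{577766}{32751} \approx 17.641$)
$- \frac{1959}{Y} + \frac{c + \left(237 - 33\right)}{1412} = - \frac{1959}{46} + \frac{\frac{577766}{32751} + \left(237 - 33\right)}{1412} = \left(-1959\right) \frac{1}{46} + \left(\frac{577766}{32751} + \left(237 - 33\right)\right) \frac{1}{1412} = - \frac{1959}{46} + \left(\frac{577766}{32751} + 204\right) \frac{1}{1412} = - \frac{1959}{46} + \frac{7258970}{32751} \cdot \frac{1}{1412} = - \frac{1959}{46} + \frac{3629485}{23122206} = - \frac{11282361311}{265905369}$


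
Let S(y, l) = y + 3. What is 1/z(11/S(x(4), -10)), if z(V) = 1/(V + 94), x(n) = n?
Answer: 669/7 ≈ 95.571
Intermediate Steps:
S(y, l) = 3 + y
z(V) = 1/(94 + V)
1/z(11/S(x(4), -10)) = 1/(1/(94 + 11/(3 + 4))) = 1/(1/(94 + 11/7)) = 1/(1/(669/7)) = 1/(7/669) = 669/7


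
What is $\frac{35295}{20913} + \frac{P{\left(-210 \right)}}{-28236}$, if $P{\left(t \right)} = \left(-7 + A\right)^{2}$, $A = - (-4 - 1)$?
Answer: $\frac{83042164}{49208289} \approx 1.6876$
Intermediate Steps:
$A = 5$ ($A = - (-4 - 1) = \left(-1\right) \left(-5\right) = 5$)
$P{\left(t \right)} = 4$ ($P{\left(t \right)} = \left(-7 + 5\right)^{2} = \left(-2\right)^{2} = 4$)
$\frac{35295}{20913} + \frac{P{\left(-210 \right)}}{-28236} = \frac{35295}{20913} + \frac{4}{-28236} = 35295 \cdot \frac{1}{20913} + 4 \left(- \frac{1}{28236}\right) = \frac{11765}{6971} - \frac{1}{7059} = \frac{83042164}{49208289}$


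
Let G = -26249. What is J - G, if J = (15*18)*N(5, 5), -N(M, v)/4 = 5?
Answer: 20849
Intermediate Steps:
N(M, v) = -20 (N(M, v) = -4*5 = -20)
J = -5400 (J = (15*18)*(-20) = 270*(-20) = -5400)
J - G = -5400 - 1*(-26249) = -5400 + 26249 = 20849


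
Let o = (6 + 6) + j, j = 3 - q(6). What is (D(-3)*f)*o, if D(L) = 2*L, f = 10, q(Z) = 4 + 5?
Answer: -360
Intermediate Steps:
q(Z) = 9
j = -6 (j = 3 - 1*9 = 3 - 9 = -6)
o = 6 (o = (6 + 6) - 6 = 12 - 6 = 6)
(D(-3)*f)*o = ((2*(-3))*10)*6 = -6*10*6 = -60*6 = -360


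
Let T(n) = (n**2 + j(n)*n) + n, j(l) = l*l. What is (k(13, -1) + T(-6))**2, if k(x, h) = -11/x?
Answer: 5900041/169 ≈ 34912.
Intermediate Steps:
j(l) = l**2
T(n) = n + n**2 + n**3 (T(n) = (n**2 + n**2*n) + n = (n**2 + n**3) + n = n + n**2 + n**3)
(k(13, -1) + T(-6))**2 = (-11/13 - 6*(1 - 6 + (-6)**2))**2 = (-11*1/13 - 6*(1 - 6 + 36))**2 = (-11/13 - 6*31)**2 = (-11/13 - 186)**2 = (-2429/13)**2 = 5900041/169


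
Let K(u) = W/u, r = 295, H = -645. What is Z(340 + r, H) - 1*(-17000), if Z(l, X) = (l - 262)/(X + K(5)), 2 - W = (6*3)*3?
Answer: 55707135/3277 ≈ 16999.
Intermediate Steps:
W = -52 (W = 2 - 6*3*3 = 2 - 18*3 = 2 - 1*54 = 2 - 54 = -52)
K(u) = -52/u
Z(l, X) = (-262 + l)/(-52/5 + X) (Z(l, X) = (l - 262)/(X - 52/5) = (-262 + l)/(X - 52*1/5) = (-262 + l)/(X - 52/5) = (-262 + l)/(-52/5 + X))
Z(340 + r, H) - 1*(-17000) = 5*(-262 + (340 + 295))/(-52 + 5*(-645)) - 1*(-17000) = 5*(-262 + 635)/(-52 - 3225) + 17000 = 5*373/(-3277) + 17000 = 5*(-1/3277)*373 + 17000 = -1865/3277 + 17000 = 55707135/3277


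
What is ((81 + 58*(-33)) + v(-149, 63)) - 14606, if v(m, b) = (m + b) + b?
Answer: -16462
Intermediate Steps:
v(m, b) = m + 2*b (v(m, b) = (b + m) + b = m + 2*b)
((81 + 58*(-33)) + v(-149, 63)) - 14606 = ((81 + 58*(-33)) + (-149 + 2*63)) - 14606 = ((81 - 1914) + (-149 + 126)) - 14606 = (-1833 - 23) - 14606 = -1856 - 14606 = -16462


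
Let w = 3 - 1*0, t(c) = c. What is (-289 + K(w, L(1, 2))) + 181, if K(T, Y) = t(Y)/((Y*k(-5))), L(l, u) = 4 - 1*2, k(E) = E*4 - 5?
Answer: -2701/25 ≈ -108.04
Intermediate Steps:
k(E) = -5 + 4*E (k(E) = 4*E - 5 = -5 + 4*E)
L(l, u) = 2 (L(l, u) = 4 - 2 = 2)
w = 3 (w = 3 + 0 = 3)
K(T, Y) = -1/25 (K(T, Y) = Y/((Y*(-5 + 4*(-5)))) = Y/((Y*(-5 - 20))) = Y/((Y*(-25))) = Y/((-25*Y)) = Y*(-1/(25*Y)) = -1/25)
(-289 + K(w, L(1, 2))) + 181 = (-289 - 1/25) + 181 = -7226/25 + 181 = -2701/25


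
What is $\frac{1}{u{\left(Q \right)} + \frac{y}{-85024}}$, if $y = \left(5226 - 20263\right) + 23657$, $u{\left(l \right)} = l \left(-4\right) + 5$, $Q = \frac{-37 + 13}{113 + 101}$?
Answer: $\frac{2274392}{12161663} \approx 0.18701$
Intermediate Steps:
$Q = - \frac{12}{107}$ ($Q = - \frac{24}{214} = \left(-24\right) \frac{1}{214} = - \frac{12}{107} \approx -0.11215$)
$u{\left(l \right)} = 5 - 4 l$ ($u{\left(l \right)} = - 4 l + 5 = 5 - 4 l$)
$y = 8620$ ($y = \left(5226 - 20263\right) + 23657 = -15037 + 23657 = 8620$)
$\frac{1}{u{\left(Q \right)} + \frac{y}{-85024}} = \frac{1}{\left(5 - - \frac{48}{107}\right) + \frac{8620}{-85024}} = \frac{1}{\left(5 + \frac{48}{107}\right) + 8620 \left(- \frac{1}{85024}\right)} = \frac{1}{\frac{583}{107} - \frac{2155}{21256}} = \frac{1}{\frac{12161663}{2274392}} = \frac{2274392}{12161663}$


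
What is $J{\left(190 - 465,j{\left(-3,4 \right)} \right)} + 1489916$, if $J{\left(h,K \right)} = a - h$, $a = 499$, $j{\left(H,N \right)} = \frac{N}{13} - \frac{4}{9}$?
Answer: $1490690$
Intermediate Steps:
$j{\left(H,N \right)} = - \frac{4}{9} + \frac{N}{13}$ ($j{\left(H,N \right)} = N \frac{1}{13} - \frac{4}{9} = \frac{N}{13} - \frac{4}{9} = - \frac{4}{9} + \frac{N}{13}$)
$J{\left(h,K \right)} = 499 - h$
$J{\left(190 - 465,j{\left(-3,4 \right)} \right)} + 1489916 = \left(499 - \left(190 - 465\right)\right) + 1489916 = \left(499 - -275\right) + 1489916 = \left(499 + 275\right) + 1489916 = 774 + 1489916 = 1490690$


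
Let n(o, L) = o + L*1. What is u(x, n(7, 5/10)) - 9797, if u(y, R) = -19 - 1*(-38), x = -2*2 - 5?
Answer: -9778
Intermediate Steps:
x = -9 (x = -4 - 5 = -9)
n(o, L) = L + o (n(o, L) = o + L = L + o)
u(y, R) = 19 (u(y, R) = -19 + 38 = 19)
u(x, n(7, 5/10)) - 9797 = 19 - 9797 = -9778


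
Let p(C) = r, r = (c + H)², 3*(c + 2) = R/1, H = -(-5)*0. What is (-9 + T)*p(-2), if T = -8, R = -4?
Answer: -1700/9 ≈ -188.89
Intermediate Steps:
H = 0 (H = -1*0 = 0)
c = -10/3 (c = -2 + (-4/1)/3 = -2 + (-4*1)/3 = -2 + (⅓)*(-4) = -2 - 4/3 = -10/3 ≈ -3.3333)
r = 100/9 (r = (-10/3 + 0)² = (-10/3)² = 100/9 ≈ 11.111)
p(C) = 100/9
(-9 + T)*p(-2) = (-9 - 8)*(100/9) = -17*100/9 = -1700/9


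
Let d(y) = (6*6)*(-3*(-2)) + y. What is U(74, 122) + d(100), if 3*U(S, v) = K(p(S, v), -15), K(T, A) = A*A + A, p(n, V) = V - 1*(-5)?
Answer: 386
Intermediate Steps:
p(n, V) = 5 + V (p(n, V) = V + 5 = 5 + V)
K(T, A) = A + A² (K(T, A) = A² + A = A + A²)
d(y) = 216 + y (d(y) = 36*6 + y = 216 + y)
U(S, v) = 70 (U(S, v) = (-15*(1 - 15))/3 = (-15*(-14))/3 = (⅓)*210 = 70)
U(74, 122) + d(100) = 70 + (216 + 100) = 70 + 316 = 386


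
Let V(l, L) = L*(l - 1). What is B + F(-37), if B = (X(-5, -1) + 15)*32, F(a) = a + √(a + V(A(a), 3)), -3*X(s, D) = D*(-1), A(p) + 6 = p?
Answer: 1297/3 + 13*I ≈ 432.33 + 13.0*I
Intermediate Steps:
A(p) = -6 + p
V(l, L) = L*(-1 + l)
X(s, D) = D/3 (X(s, D) = -D*(-1)/3 = -(-1)*D/3 = D/3)
F(a) = a + √(-21 + 4*a) (F(a) = a + √(a + 3*(-1 + (-6 + a))) = a + √(a + 3*(-7 + a)) = a + √(a + (-21 + 3*a)) = a + √(-21 + 4*a))
B = 1408/3 (B = ((⅓)*(-1) + 15)*32 = (-⅓ + 15)*32 = (44/3)*32 = 1408/3 ≈ 469.33)
B + F(-37) = 1408/3 + (-37 + √(-21 + 4*(-37))) = 1408/3 + (-37 + √(-21 - 148)) = 1408/3 + (-37 + √(-169)) = 1408/3 + (-37 + 13*I) = 1297/3 + 13*I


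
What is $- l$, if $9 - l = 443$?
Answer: $434$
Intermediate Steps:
$l = -434$ ($l = 9 - 443 = -434$)
$- l = \left(-1\right) \left(-434\right) = 434$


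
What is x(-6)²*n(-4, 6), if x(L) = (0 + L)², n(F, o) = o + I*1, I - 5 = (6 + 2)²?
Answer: 97200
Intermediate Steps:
I = 69 (I = 5 + (6 + 2)² = 5 + 8² = 5 + 64 = 69)
n(F, o) = 69 + o (n(F, o) = o + 69*1 = o + 69 = 69 + o)
x(L) = L²
x(-6)²*n(-4, 6) = ((-6)²)²*(69 + 6) = 36²*75 = 1296*75 = 97200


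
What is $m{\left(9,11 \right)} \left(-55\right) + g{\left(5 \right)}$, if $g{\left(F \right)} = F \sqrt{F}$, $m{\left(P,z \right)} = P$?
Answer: $-495 + 5 \sqrt{5} \approx -483.82$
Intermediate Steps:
$g{\left(F \right)} = F^{\frac{3}{2}}$
$m{\left(9,11 \right)} \left(-55\right) + g{\left(5 \right)} = 9 \left(-55\right) + 5^{\frac{3}{2}} = -495 + 5 \sqrt{5}$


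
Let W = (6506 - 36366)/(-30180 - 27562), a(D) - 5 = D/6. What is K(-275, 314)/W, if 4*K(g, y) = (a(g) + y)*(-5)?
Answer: -47319569/71664 ≈ -660.30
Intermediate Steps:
a(D) = 5 + D/6
K(g, y) = -25/4 - 5*y/4 - 5*g/24 (K(g, y) = (((5 + g/6) + y)*(-5))/4 = ((5 + y + g/6)*(-5))/4 = (-25 - 5*y - 5*g/6)/4 = -25/4 - 5*y/4 - 5*g/24)
W = 14930/28871 (W = -29860/(-57742) = -29860*(-1/57742) = 14930/28871 ≈ 0.51713)
K(-275, 314)/W = (-25/4 - 5/4*314 - 5/24*(-275))/(14930/28871) = (-25/4 - 785/2 + 1375/24)*(28871/14930) = -8195/24*28871/14930 = -47319569/71664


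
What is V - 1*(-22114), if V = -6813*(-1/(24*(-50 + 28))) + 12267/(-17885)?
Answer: 69566788813/3147760 ≈ 22100.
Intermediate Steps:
V = -42775827/3147760 (V = -6813/((-24*(-22))) + 12267*(-1/17885) = -6813/528 - 12267/17885 = -6813*1/528 - 12267/17885 = -2271/176 - 12267/17885 = -42775827/3147760 ≈ -13.589)
V - 1*(-22114) = -42775827/3147760 - 1*(-22114) = -42775827/3147760 + 22114 = 69566788813/3147760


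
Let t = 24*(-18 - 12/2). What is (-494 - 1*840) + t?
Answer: -1910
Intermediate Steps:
t = -576 (t = 24*(-18 - 12*½) = 24*(-18 - 6) = 24*(-24) = -576)
(-494 - 1*840) + t = (-494 - 1*840) - 576 = (-494 - 840) - 576 = -1334 - 576 = -1910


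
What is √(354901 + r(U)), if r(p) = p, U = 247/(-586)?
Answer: 57*√37510446/586 ≈ 595.74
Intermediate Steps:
U = -247/586 (U = 247*(-1/586) = -247/586 ≈ -0.42150)
√(354901 + r(U)) = √(354901 - 247/586) = √(207971739/586) = 57*√37510446/586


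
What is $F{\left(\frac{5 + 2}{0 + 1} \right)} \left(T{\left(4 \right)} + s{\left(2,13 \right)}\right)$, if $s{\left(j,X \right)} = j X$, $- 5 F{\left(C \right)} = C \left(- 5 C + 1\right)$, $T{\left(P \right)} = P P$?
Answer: $\frac{9996}{5} \approx 1999.2$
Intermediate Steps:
$T{\left(P \right)} = P^{2}$
$F{\left(C \right)} = - \frac{C \left(1 - 5 C\right)}{5}$ ($F{\left(C \right)} = - \frac{C \left(- 5 C + 1\right)}{5} = - \frac{C \left(1 - 5 C\right)}{5}$)
$s{\left(j,X \right)} = X j$
$F{\left(\frac{5 + 2}{0 + 1} \right)} \left(T{\left(4 \right)} + s{\left(2,13 \right)}\right) = \frac{5 + 2}{0 + 1} \left(- \frac{1}{5} + \frac{5 + 2}{0 + 1}\right) \left(4^{2} + 13 \cdot 2\right) = \frac{7}{1} \left(- \frac{1}{5} + \frac{7}{1}\right) \left(16 + 26\right) = 7 \cdot 1 \left(- \frac{1}{5} + 7 \cdot 1\right) 42 = 7 \left(- \frac{1}{5} + 7\right) 42 = 7 \cdot \frac{34}{5} \cdot 42 = \frac{238}{5} \cdot 42 = \frac{9996}{5}$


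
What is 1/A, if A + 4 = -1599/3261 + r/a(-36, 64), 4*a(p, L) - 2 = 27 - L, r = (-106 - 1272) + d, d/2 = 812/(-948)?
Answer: 9016665/1381273321 ≈ 0.0065278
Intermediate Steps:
d = -406/237 (d = 2*(812/(-948)) = 2*(812*(-1/948)) = 2*(-203/237) = -406/237 ≈ -1.7131)
r = -326992/237 (r = (-106 - 1272) - 406/237 = -1378 - 406/237 = -326992/237 ≈ -1379.7)
a(p, L) = 29/4 - L/4 (a(p, L) = 1/2 + (27 - L)/4 = 1/2 + (27/4 - L/4) = 29/4 - L/4)
A = 1381273321/9016665 (A = -4 + (-1599/3261 - 326992/(237*(29/4 - 1/4*64))) = -4 + (-1599*1/3261 - 326992/(237*(29/4 - 16))) = -4 + (-533/1087 - 326992/(237*(-35/4))) = -4 + (-533/1087 - 326992/237*(-4/35)) = -4 + (-533/1087 + 1307968/8295) = -4 + 1417339981/9016665 = 1381273321/9016665 ≈ 153.19)
1/A = 1/(1381273321/9016665) = 9016665/1381273321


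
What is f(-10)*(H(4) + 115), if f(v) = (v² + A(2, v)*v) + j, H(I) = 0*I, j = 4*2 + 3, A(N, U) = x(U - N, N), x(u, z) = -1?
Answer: 13915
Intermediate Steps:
A(N, U) = -1
j = 11 (j = 8 + 3 = 11)
H(I) = 0
f(v) = 11 + v² - v (f(v) = (v² - v) + 11 = 11 + v² - v)
f(-10)*(H(4) + 115) = (11 + (-10)² - 1*(-10))*(0 + 115) = (11 + 100 + 10)*115 = 121*115 = 13915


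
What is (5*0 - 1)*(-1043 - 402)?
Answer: 1445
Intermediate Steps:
(5*0 - 1)*(-1043 - 402) = (0 - 1)*(-1445) = -1*(-1445) = 1445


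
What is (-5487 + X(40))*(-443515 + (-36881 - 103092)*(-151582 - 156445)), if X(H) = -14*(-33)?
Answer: -216652974273900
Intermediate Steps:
X(H) = 462
(-5487 + X(40))*(-443515 + (-36881 - 103092)*(-151582 - 156445)) = (-5487 + 462)*(-443515 + (-36881 - 103092)*(-151582 - 156445)) = -5025*(-443515 - 139973*(-308027)) = -5025*(-443515 + 43115463271) = -5025*43115019756 = -216652974273900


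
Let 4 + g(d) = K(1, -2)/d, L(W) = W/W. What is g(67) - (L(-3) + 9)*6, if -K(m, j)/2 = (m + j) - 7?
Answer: -4272/67 ≈ -63.761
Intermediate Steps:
K(m, j) = 14 - 2*j - 2*m (K(m, j) = -2*((m + j) - 7) = -2*((j + m) - 7) = -2*(-7 + j + m) = 14 - 2*j - 2*m)
L(W) = 1
g(d) = -4 + 16/d (g(d) = -4 + (14 - 2*(-2) - 2*1)/d = -4 + (14 + 4 - 2)/d = -4 + 16/d)
g(67) - (L(-3) + 9)*6 = (-4 + 16/67) - (1 + 9)*6 = (-4 + 16*(1/67)) - 10*6 = (-4 + 16/67) - 1*60 = -252/67 - 60 = -4272/67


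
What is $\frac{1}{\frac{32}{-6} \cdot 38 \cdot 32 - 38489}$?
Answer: $- \frac{3}{134923} \approx -2.2235 \cdot 10^{-5}$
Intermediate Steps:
$\frac{1}{\frac{32}{-6} \cdot 38 \cdot 32 - 38489} = \frac{1}{32 \left(- \frac{1}{6}\right) 38 \cdot 32 - 38489} = \frac{1}{\left(- \frac{16}{3}\right) 38 \cdot 32 - 38489} = \frac{1}{\left(- \frac{608}{3}\right) 32 - 38489} = \frac{1}{- \frac{19456}{3} - 38489} = \frac{1}{- \frac{134923}{3}} = - \frac{3}{134923}$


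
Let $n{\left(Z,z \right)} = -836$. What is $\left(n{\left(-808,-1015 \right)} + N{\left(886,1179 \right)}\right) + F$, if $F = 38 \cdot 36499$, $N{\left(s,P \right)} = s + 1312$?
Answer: $1388324$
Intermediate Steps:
$N{\left(s,P \right)} = 1312 + s$
$F = 1386962$
$\left(n{\left(-808,-1015 \right)} + N{\left(886,1179 \right)}\right) + F = \left(-836 + \left(1312 + 886\right)\right) + 1386962 = \left(-836 + 2198\right) + 1386962 = 1362 + 1386962 = 1388324$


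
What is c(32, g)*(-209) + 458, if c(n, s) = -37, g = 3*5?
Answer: 8191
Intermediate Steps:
g = 15
c(32, g)*(-209) + 458 = -37*(-209) + 458 = 7733 + 458 = 8191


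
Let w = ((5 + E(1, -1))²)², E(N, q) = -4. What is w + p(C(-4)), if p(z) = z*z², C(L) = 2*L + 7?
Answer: 0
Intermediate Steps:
C(L) = 7 + 2*L
w = 1 (w = ((5 - 4)²)² = (1²)² = 1² = 1)
p(z) = z³
w + p(C(-4)) = 1 + (7 + 2*(-4))³ = 1 + (7 - 8)³ = 1 + (-1)³ = 1 - 1 = 0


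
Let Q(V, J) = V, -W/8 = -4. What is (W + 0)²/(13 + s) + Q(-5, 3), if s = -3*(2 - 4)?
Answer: 929/19 ≈ 48.895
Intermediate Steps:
W = 32 (W = -8*(-4) = 32)
s = 6 (s = -3*(-2) = 6)
(W + 0)²/(13 + s) + Q(-5, 3) = (32 + 0)²/(13 + 6) - 5 = 32²/19 - 5 = (1/19)*1024 - 5 = 1024/19 - 5 = 929/19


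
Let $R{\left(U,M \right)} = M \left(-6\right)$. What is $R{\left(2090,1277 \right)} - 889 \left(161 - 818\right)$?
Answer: $576411$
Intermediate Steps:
$R{\left(U,M \right)} = - 6 M$
$R{\left(2090,1277 \right)} - 889 \left(161 - 818\right) = \left(-6\right) 1277 - 889 \left(161 - 818\right) = -7662 - 889 \left(-657\right) = -7662 - -584073 = -7662 + 584073 = 576411$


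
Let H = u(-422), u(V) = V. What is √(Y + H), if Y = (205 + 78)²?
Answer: √79667 ≈ 282.25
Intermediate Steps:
H = -422
Y = 80089 (Y = 283² = 80089)
√(Y + H) = √(80089 - 422) = √79667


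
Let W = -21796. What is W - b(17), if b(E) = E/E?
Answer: -21797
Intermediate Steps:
b(E) = 1
W - b(17) = -21796 - 1*1 = -21796 - 1 = -21797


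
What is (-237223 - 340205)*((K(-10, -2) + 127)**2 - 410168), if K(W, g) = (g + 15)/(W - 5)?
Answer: 17074187184736/75 ≈ 2.2766e+11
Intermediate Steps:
K(W, g) = (15 + g)/(-5 + W)
(-237223 - 340205)*((K(-10, -2) + 127)**2 - 410168) = (-237223 - 340205)*(((15 - 2)/(-5 - 10) + 127)**2 - 410168) = -577428*((13/(-15) + 127)**2 - 410168) = -577428*((-1/15*13 + 127)**2 - 410168) = -577428*((-13/15 + 127)**2 - 410168) = -577428*((1892/15)**2 - 410168) = -577428*(3579664/225 - 410168) = -577428*(-88708136/225) = 17074187184736/75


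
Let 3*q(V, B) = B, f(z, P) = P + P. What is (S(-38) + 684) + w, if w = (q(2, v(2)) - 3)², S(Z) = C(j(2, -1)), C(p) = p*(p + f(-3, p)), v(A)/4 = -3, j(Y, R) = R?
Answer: 736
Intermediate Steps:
f(z, P) = 2*P
v(A) = -12 (v(A) = 4*(-3) = -12)
q(V, B) = B/3
C(p) = 3*p² (C(p) = p*(p + 2*p) = p*(3*p) = 3*p²)
S(Z) = 3 (S(Z) = 3*(-1)² = 3*1 = 3)
w = 49 (w = ((⅓)*(-12) - 3)² = (-4 - 3)² = (-7)² = 49)
(S(-38) + 684) + w = (3 + 684) + 49 = 687 + 49 = 736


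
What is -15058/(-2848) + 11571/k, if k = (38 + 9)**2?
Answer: 33108665/3145616 ≈ 10.525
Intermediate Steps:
k = 2209 (k = 47**2 = 2209)
-15058/(-2848) + 11571/k = -15058/(-2848) + 11571/2209 = -15058*(-1/2848) + 11571*(1/2209) = 7529/1424 + 11571/2209 = 33108665/3145616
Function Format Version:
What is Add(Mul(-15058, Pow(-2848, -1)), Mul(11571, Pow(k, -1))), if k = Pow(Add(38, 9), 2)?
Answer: Rational(33108665, 3145616) ≈ 10.525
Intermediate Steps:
k = 2209 (k = Pow(47, 2) = 2209)
Add(Mul(-15058, Pow(-2848, -1)), Mul(11571, Pow(k, -1))) = Add(Mul(-15058, Pow(-2848, -1)), Mul(11571, Pow(2209, -1))) = Add(Mul(-15058, Rational(-1, 2848)), Mul(11571, Rational(1, 2209))) = Add(Rational(7529, 1424), Rational(11571, 2209)) = Rational(33108665, 3145616)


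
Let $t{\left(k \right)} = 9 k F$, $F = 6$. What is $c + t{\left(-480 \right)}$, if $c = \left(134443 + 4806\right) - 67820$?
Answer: $45509$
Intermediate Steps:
$t{\left(k \right)} = 54 k$ ($t{\left(k \right)} = 9 k 6 = 54 k$)
$c = 71429$ ($c = 139249 - 67820 = 71429$)
$c + t{\left(-480 \right)} = 71429 + 54 \left(-480\right) = 71429 - 25920 = 45509$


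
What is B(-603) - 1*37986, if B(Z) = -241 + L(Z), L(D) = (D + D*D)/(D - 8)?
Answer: -23719703/611 ≈ -38821.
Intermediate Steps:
L(D) = (D + D**2)/(-8 + D)
B(Z) = -241 + Z*(1 + Z)/(-8 + Z)
B(-603) - 1*37986 = (1928 + (-603)**2 - 240*(-603))/(-8 - 603) - 1*37986 = (1928 + 363609 + 144720)/(-611) - 37986 = -1/611*510257 - 37986 = -510257/611 - 37986 = -23719703/611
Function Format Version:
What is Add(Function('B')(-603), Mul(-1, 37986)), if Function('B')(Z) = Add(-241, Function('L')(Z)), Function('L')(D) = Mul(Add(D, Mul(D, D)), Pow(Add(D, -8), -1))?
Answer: Rational(-23719703, 611) ≈ -38821.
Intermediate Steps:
Function('L')(D) = Mul(Pow(Add(-8, D), -1), Add(D, Pow(D, 2))) (Function('L')(D) = Mul(Add(D, Pow(D, 2)), Pow(Add(-8, D), -1)) = Mul(Pow(Add(-8, D), -1), Add(D, Pow(D, 2))))
Function('B')(Z) = Add(-241, Mul(Z, Pow(Add(-8, Z), -1), Add(1, Z)))
Add(Function('B')(-603), Mul(-1, 37986)) = Add(Mul(Pow(Add(-8, -603), -1), Add(1928, Pow(-603, 2), Mul(-240, -603))), Mul(-1, 37986)) = Add(Mul(Pow(-611, -1), Add(1928, 363609, 144720)), -37986) = Add(Mul(Rational(-1, 611), 510257), -37986) = Add(Rational(-510257, 611), -37986) = Rational(-23719703, 611)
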